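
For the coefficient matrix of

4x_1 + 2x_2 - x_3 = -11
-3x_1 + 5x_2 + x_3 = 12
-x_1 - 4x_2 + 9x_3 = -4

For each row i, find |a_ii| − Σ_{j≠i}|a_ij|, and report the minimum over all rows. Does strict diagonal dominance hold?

1

row 1: |4| − (2+1) = 1
row 2: |5| − (3+1) = 1
row 3: |9| − (1+4) = 4
minimum over rows = 1 → strictly diagonally dominant (convergence guaranteed)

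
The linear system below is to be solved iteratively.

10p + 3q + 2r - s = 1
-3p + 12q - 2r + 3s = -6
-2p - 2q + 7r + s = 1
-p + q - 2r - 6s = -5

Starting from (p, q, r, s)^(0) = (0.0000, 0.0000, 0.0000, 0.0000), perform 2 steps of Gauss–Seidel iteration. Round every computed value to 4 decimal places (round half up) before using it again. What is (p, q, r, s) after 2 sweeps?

Iteration 1:
  p = (1 - (3)·0.0000 - (2)·0.0000 - (-1)·0.0000) / (10) = 0.1000
  q = (-6 - (-3)·0.1000 - (-2)·0.0000 - (3)·0.0000) / (12) = -0.4750
  r = (1 - (-2)·0.1000 - (-2)·-0.4750 - (1)·0.0000) / (7) = 0.0357
  s = (-5 - (-1)·0.1000 - (1)·-0.4750 - (-2)·0.0357) / (-6) = 0.7256
Iteration 2:
  p = (1 - (3)·-0.4750 - (2)·0.0357 - (-1)·0.7256) / (10) = 0.3079
  q = (-6 - (-3)·0.3079 - (-2)·0.0357 - (3)·0.7256) / (12) = -0.5985
  r = (1 - (-2)·0.3079 - (-2)·-0.5985 - (1)·0.7256) / (7) = -0.0438
  s = (-5 - (-1)·0.3079 - (1)·-0.5985 - (-2)·-0.0438) / (-6) = 0.6969

(0.3079, -0.5985, -0.0438, 0.6969)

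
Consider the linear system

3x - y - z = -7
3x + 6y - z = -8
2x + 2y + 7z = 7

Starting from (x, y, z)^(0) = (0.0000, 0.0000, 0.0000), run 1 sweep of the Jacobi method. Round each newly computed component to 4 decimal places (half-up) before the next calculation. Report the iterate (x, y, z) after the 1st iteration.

Iteration 1:
  x = (-7 - (-1)·0.0000 - (-1)·0.0000) / (3) = -2.3333
  y = (-8 - (3)·0.0000 - (-1)·0.0000) / (6) = -1.3333
  z = (7 - (2)·0.0000 - (2)·0.0000) / (7) = 1.0000

(-2.3333, -1.3333, 1.0000)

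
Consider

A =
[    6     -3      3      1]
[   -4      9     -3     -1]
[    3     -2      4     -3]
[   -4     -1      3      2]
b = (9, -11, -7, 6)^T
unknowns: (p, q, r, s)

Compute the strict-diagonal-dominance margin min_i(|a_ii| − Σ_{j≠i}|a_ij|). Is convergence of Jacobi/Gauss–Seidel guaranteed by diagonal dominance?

row 1: |6| − (3+3+1) = -1
row 2: |9| − (4+3+1) = 1
row 3: |4| − (3+2+3) = -4
row 4: |2| − (4+1+3) = -6
minimum over rows = -6 → not strictly diagonally dominant

-6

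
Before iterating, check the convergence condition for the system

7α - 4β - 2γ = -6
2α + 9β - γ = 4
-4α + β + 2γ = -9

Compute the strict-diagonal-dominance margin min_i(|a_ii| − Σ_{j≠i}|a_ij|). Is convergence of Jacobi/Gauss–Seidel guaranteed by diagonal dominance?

row 1: |7| − (4+2) = 1
row 2: |9| − (2+1) = 6
row 3: |2| − (4+1) = -3
minimum over rows = -3 → not strictly diagonally dominant

-3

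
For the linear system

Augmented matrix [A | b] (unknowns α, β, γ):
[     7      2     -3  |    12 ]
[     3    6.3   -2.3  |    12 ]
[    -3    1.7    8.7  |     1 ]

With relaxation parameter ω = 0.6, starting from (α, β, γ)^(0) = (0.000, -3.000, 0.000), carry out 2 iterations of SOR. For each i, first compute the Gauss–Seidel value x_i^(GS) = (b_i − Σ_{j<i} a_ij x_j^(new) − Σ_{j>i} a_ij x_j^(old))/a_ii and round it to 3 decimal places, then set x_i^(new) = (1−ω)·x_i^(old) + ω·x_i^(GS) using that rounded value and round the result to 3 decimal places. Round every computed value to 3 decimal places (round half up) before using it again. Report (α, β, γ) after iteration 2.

Iteration 1:
  α: GS value = (12 - (2)·-3.000 - (-3)·0.000) / (7) = 2.571;  α ← (1−ω)·0.000 + ω·2.571 = 1.543
  β: GS value = (12 - (3)·1.543 - (-2.3)·0.000) / (6.3) = 1.170;  β ← (1−ω)·-3.000 + ω·1.170 = -0.498
  γ: GS value = (1 - (-3)·1.543 - (1.7)·-0.498) / (8.7) = 0.744;  γ ← (1−ω)·0.000 + ω·0.744 = 0.446
Iteration 2:
  α: GS value = (12 - (2)·-0.498 - (-3)·0.446) / (7) = 2.048;  α ← (1−ω)·1.543 + ω·2.048 = 1.846
  β: GS value = (12 - (3)·1.846 - (-2.3)·0.446) / (6.3) = 1.189;  β ← (1−ω)·-0.498 + ω·1.189 = 0.514
  γ: GS value = (1 - (-3)·1.846 - (1.7)·0.514) / (8.7) = 0.651;  γ ← (1−ω)·0.446 + ω·0.651 = 0.569

(1.846, 0.514, 0.569)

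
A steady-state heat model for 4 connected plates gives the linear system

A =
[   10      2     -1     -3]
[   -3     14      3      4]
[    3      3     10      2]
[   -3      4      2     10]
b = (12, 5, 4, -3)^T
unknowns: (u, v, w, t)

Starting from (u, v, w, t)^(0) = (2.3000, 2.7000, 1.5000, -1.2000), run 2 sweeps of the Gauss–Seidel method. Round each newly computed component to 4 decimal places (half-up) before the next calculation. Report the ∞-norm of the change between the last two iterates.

Iteration 1:
  u = (12 - (2)·2.7000 - (-1)·1.5000 - (-3)·-1.2000) / (10) = 0.4500
  v = (5 - (-3)·0.4500 - (3)·1.5000 - (4)·-1.2000) / (14) = 0.4750
  w = (4 - (3)·0.4500 - (3)·0.4750 - (2)·-1.2000) / (10) = 0.3625
  t = (-3 - (-3)·0.4500 - (4)·0.4750 - (2)·0.3625) / (10) = -0.4275
Iteration 2:
  u = (12 - (2)·0.4750 - (-1)·0.3625 - (-3)·-0.4275) / (10) = 1.0130
  v = (5 - (-3)·1.0130 - (3)·0.3625 - (4)·-0.4275) / (14) = 0.6187
  w = (4 - (3)·1.0130 - (3)·0.6187 - (2)·-0.4275) / (10) = -0.0040
  t = (-3 - (-3)·1.0130 - (4)·0.6187 - (2)·-0.0040) / (10) = -0.2428
Change: (0.5630, 0.1437, -0.3665, 0.1847) → max |·| = 0.5630

0.5630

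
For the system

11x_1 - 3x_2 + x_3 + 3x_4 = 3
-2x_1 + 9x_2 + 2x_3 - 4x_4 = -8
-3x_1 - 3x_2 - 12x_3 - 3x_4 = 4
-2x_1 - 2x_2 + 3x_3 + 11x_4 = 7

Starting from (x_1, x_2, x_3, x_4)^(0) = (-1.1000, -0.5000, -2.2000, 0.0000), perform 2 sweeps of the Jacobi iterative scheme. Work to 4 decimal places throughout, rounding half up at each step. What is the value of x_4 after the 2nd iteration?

Iteration 1:
  x_1 = (3 - (-3)·-0.5000 - (1)·-2.2000 - (3)·0.0000) / (11) = 0.3364
  x_2 = (-8 - (-2)·-1.1000 - (2)·-2.2000 - (-4)·0.0000) / (9) = -0.6444
  x_3 = (4 - (-3)·-1.1000 - (-3)·-0.5000 - (-3)·0.0000) / (-12) = 0.0667
  x_4 = (7 - (-2)·-1.1000 - (-2)·-0.5000 - (3)·-2.2000) / (11) = 0.9455
Iteration 2:
  x_1 = (3 - (-3)·-0.6444 - (1)·0.0667 - (3)·0.9455) / (11) = -0.1669
  x_2 = (-8 - (-2)·0.3364 - (2)·0.0667 - (-4)·0.9455) / (9) = -0.4087
  x_3 = (4 - (-3)·0.3364 - (-3)·-0.6444 - (-3)·0.9455) / (-12) = -0.4927
  x_4 = (7 - (-2)·0.3364 - (-2)·-0.6444 - (3)·0.0667) / (11) = 0.5622

0.5622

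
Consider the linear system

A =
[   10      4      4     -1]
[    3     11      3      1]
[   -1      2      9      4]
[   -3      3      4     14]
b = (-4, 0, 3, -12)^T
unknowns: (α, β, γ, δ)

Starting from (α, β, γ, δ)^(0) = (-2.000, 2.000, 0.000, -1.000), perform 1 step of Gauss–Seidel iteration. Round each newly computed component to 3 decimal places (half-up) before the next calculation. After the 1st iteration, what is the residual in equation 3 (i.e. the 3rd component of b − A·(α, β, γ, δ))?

Iteration 1:
  α = (-4 - (4)·2.000 - (4)·0.000 - (-1)·-1.000) / (10) = -1.300
  β = (0 - (3)·-1.300 - (3)·0.000 - (1)·-1.000) / (11) = 0.445
  γ = (3 - (-1)·-1.300 - (2)·0.445 - (4)·-1.000) / (9) = 0.534
  δ = (-12 - (-3)·-1.300 - (3)·0.445 - (4)·0.534) / (14) = -1.384
Residual b − A·x = (3.700, -1.213, 1.540, 0.005)

1.540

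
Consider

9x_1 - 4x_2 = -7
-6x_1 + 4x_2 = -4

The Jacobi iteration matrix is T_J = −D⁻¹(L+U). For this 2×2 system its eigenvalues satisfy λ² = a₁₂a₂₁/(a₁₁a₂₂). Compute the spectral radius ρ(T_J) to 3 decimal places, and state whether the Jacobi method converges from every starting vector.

a₁₂a₂₁/(a₁₁a₂₂) = (-4)·(-6) / ((9)·(4)) = 0.666667
ρ = √|0.666667| = √0.666667 = 0.816
ρ < 1, so Jacobi converges

0.816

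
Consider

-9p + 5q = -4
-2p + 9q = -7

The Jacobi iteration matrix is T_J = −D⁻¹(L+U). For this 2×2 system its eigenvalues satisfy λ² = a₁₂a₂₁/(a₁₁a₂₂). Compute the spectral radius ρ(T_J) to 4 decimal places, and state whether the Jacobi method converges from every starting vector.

a₁₂a₂₁/(a₁₁a₂₂) = (5)·(-2) / ((-9)·(9)) = 0.123457
ρ = √|0.123457| = √0.123457 = 0.3514
ρ < 1, so Jacobi converges

0.3514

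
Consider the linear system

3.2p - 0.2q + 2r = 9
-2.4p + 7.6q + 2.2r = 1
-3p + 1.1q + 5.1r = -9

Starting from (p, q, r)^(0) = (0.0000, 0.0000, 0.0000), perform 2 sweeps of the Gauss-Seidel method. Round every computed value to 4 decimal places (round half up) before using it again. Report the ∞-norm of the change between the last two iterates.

0.2701

Iteration 1:
  p = (9 - (-0.2)·0.0000 - (2)·0.0000) / (3.2) = 2.8125
  q = (1 - (-2.4)·2.8125 - (2.2)·0.0000) / (7.6) = 1.0197
  r = (-9 - (-3)·2.8125 - (1.1)·1.0197) / (5.1) = -0.3302
Iteration 2:
  p = (9 - (-0.2)·1.0197 - (2)·-0.3302) / (3.2) = 3.0826
  q = (1 - (-2.4)·3.0826 - (2.2)·-0.3302) / (7.6) = 1.2006
  r = (-9 - (-3)·3.0826 - (1.1)·1.2006) / (5.1) = -0.2104
Change: (0.2701, 0.1809, 0.1198) → max |·| = 0.2701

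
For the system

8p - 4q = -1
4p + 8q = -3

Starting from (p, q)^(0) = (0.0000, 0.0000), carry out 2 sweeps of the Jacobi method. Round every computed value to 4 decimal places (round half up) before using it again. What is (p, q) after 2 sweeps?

(-0.3125, -0.3125)

Iteration 1:
  p = (-1 - (-4)·0.0000) / (8) = -0.1250
  q = (-3 - (4)·0.0000) / (8) = -0.3750
Iteration 2:
  p = (-1 - (-4)·-0.3750) / (8) = -0.3125
  q = (-3 - (4)·-0.1250) / (8) = -0.3125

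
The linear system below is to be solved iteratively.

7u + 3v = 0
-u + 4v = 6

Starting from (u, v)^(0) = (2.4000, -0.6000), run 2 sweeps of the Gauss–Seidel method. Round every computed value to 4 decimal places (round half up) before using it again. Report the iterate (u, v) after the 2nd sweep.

Iteration 1:
  u = (0 - (3)·-0.6000) / (7) = 0.2571
  v = (6 - (-1)·0.2571) / (4) = 1.5643
Iteration 2:
  u = (0 - (3)·1.5643) / (7) = -0.6704
  v = (6 - (-1)·-0.6704) / (4) = 1.3324

(-0.6704, 1.3324)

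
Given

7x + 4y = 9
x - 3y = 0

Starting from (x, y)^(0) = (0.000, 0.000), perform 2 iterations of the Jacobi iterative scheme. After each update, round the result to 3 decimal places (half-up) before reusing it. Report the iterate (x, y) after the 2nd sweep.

(1.286, 0.429)

Iteration 1:
  x = (9 - (4)·0.000) / (7) = 1.286
  y = (0 - (1)·0.000) / (-3) = 0.000
Iteration 2:
  x = (9 - (4)·0.000) / (7) = 1.286
  y = (0 - (1)·1.286) / (-3) = 0.429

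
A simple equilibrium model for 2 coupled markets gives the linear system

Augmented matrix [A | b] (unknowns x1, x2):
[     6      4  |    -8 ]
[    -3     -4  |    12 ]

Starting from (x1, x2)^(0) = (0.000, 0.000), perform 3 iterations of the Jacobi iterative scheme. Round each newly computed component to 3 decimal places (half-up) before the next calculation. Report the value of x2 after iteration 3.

-3.500

Iteration 1:
  x1 = (-8 - (4)·0.000) / (6) = -1.333
  x2 = (12 - (-3)·0.000) / (-4) = -3.000
Iteration 2:
  x1 = (-8 - (4)·-3.000) / (6) = 0.667
  x2 = (12 - (-3)·-1.333) / (-4) = -2.000
Iteration 3:
  x1 = (-8 - (4)·-2.000) / (6) = 0.000
  x2 = (12 - (-3)·0.667) / (-4) = -3.500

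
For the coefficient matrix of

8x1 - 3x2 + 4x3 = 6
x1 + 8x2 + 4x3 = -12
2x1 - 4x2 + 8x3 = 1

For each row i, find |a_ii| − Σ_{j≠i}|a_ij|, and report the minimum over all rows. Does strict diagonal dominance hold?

row 1: |8| − (3+4) = 1
row 2: |8| − (1+4) = 3
row 3: |8| − (2+4) = 2
minimum over rows = 1 → strictly diagonally dominant (convergence guaranteed)

1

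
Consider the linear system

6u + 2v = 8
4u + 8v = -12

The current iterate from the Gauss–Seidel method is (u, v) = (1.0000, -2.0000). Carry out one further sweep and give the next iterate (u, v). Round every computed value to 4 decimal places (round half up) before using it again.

One sweep:
  u = (8 - (2)·-2.0000) / (6) = 2.0000
  v = (-12 - (4)·2.0000) / (8) = -2.5000

(2.0000, -2.5000)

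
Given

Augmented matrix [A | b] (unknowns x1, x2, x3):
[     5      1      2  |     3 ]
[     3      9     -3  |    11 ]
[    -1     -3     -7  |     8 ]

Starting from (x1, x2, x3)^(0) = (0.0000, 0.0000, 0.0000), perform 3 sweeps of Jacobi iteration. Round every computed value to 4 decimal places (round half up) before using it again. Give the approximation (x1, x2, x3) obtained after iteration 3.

Iteration 1:
  x1 = (3 - (1)·0.0000 - (2)·0.0000) / (5) = 0.6000
  x2 = (11 - (3)·0.0000 - (-3)·0.0000) / (9) = 1.2222
  x3 = (8 - (-1)·0.0000 - (-3)·0.0000) / (-7) = -1.1429
Iteration 2:
  x1 = (3 - (1)·1.2222 - (2)·-1.1429) / (5) = 0.8127
  x2 = (11 - (3)·0.6000 - (-3)·-1.1429) / (9) = 0.6413
  x3 = (8 - (-1)·0.6000 - (-3)·1.2222) / (-7) = -1.7524
Iteration 3:
  x1 = (3 - (1)·0.6413 - (2)·-1.7524) / (5) = 1.1727
  x2 = (11 - (3)·0.8127 - (-3)·-1.7524) / (9) = 0.3672
  x3 = (8 - (-1)·0.8127 - (-3)·0.6413) / (-7) = -1.5338

(1.1727, 0.3672, -1.5338)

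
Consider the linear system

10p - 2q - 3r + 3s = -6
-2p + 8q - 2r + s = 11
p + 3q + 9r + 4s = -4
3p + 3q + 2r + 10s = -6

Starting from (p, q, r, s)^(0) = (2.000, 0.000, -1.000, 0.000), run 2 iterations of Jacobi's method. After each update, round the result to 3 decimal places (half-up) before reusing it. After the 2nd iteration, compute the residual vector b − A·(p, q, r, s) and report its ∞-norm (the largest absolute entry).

Iteration 1:
  p = (-6 - (-2)·0.000 - (-3)·-1.000 - (3)·0.000) / (10) = -0.900
  q = (11 - (-2)·2.000 - (-2)·-1.000 - (1)·0.000) / (8) = 1.625
  r = (-4 - (1)·2.000 - (3)·0.000 - (4)·0.000) / (9) = -0.667
  s = (-6 - (3)·2.000 - (3)·0.000 - (2)·-1.000) / (10) = -1.000
Iteration 2:
  p = (-6 - (-2)·1.625 - (-3)·-0.667 - (3)·-1.000) / (10) = -0.175
  q = (11 - (-2)·-0.900 - (-2)·-0.667 - (1)·-1.000) / (8) = 1.108
  r = (-4 - (1)·-0.900 - (3)·1.625 - (4)·-1.000) / (9) = -0.442
  s = (-6 - (3)·-0.900 - (3)·1.625 - (2)·-0.667) / (10) = -0.684
Residual b − A·x = (-1.308, 1.586, -0.435, -1.075); ∞-norm = 1.586

1.586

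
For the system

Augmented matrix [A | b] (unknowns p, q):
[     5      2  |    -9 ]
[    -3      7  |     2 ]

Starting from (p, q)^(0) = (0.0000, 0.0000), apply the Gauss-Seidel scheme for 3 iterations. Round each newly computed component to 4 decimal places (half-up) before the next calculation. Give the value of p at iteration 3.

-1.6390

Iteration 1:
  p = (-9 - (2)·0.0000) / (5) = -1.8000
  q = (2 - (-3)·-1.8000) / (7) = -0.4857
Iteration 2:
  p = (-9 - (2)·-0.4857) / (5) = -1.6057
  q = (2 - (-3)·-1.6057) / (7) = -0.4024
Iteration 3:
  p = (-9 - (2)·-0.4024) / (5) = -1.6390
  q = (2 - (-3)·-1.6390) / (7) = -0.4167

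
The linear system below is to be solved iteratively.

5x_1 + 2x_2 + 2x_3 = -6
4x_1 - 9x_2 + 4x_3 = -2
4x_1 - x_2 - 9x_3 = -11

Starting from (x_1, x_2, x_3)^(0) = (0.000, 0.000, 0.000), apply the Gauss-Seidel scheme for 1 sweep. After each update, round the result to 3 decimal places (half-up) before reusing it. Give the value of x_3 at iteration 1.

Iteration 1:
  x_1 = (-6 - (2)·0.000 - (2)·0.000) / (5) = -1.200
  x_2 = (-2 - (4)·-1.200 - (4)·0.000) / (-9) = -0.311
  x_3 = (-11 - (4)·-1.200 - (-1)·-0.311) / (-9) = 0.723

0.723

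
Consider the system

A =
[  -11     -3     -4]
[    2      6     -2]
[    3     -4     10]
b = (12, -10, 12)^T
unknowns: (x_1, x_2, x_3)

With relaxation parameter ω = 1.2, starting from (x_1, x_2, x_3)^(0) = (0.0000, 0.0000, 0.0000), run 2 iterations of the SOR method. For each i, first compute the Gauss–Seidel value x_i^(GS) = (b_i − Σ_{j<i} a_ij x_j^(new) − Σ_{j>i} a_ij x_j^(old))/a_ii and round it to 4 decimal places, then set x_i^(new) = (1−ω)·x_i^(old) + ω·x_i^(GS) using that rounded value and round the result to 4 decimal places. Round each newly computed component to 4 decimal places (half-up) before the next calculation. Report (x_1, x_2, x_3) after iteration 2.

Iteration 1:
  x_1: GS value = (12 - (-3)·0.0000 - (-4)·0.0000) / (-11) = -1.0909;  x_1 ← (1−ω)·0.0000 + ω·-1.0909 = -1.3091
  x_2: GS value = (-10 - (2)·-1.3091 - (-2)·0.0000) / (6) = -1.2303;  x_2 ← (1−ω)·0.0000 + ω·-1.2303 = -1.4764
  x_3: GS value = (12 - (3)·-1.3091 - (-4)·-1.4764) / (10) = 1.0022;  x_3 ← (1−ω)·0.0000 + ω·1.0022 = 1.2026
Iteration 2:
  x_1: GS value = (12 - (-3)·-1.4764 - (-4)·1.2026) / (-11) = -1.1256;  x_1 ← (1−ω)·-1.3091 + ω·-1.1256 = -1.0889
  x_2: GS value = (-10 - (2)·-1.0889 - (-2)·1.2026) / (6) = -0.9028;  x_2 ← (1−ω)·-1.4764 + ω·-0.9028 = -0.7881
  x_3: GS value = (12 - (3)·-1.0889 - (-4)·-0.7881) / (10) = 1.2114;  x_3 ← (1−ω)·1.2026 + ω·1.2114 = 1.2132

(-1.0889, -0.7881, 1.2132)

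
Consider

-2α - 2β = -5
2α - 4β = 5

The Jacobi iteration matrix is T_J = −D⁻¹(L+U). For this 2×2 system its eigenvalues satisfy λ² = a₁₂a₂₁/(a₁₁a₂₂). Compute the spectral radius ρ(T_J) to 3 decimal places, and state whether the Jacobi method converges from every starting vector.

0.707

a₁₂a₂₁/(a₁₁a₂₂) = (-2)·(2) / ((-2)·(-4)) = -0.500000
ρ = √|-0.500000| = √0.500000 = 0.707
ρ < 1, so Jacobi converges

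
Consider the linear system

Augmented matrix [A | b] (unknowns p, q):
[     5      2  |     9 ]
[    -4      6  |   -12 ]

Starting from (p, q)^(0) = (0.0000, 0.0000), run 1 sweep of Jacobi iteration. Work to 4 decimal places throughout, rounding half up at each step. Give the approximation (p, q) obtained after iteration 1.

(1.8000, -2.0000)

Iteration 1:
  p = (9 - (2)·0.0000) / (5) = 1.8000
  q = (-12 - (-4)·0.0000) / (6) = -2.0000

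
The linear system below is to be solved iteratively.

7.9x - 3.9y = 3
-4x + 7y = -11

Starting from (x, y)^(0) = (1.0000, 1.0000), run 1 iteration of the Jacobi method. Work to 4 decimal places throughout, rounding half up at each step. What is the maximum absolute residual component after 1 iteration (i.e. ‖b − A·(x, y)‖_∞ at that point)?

Iteration 1:
  x = (3 - (-3.9)·1.0000) / (7.9) = 0.8734
  y = (-11 - (-4)·1.0000) / (7) = -1.0000
Residual b − A·x = (-7.7999, -0.5064); ∞-norm = 7.7999

7.7999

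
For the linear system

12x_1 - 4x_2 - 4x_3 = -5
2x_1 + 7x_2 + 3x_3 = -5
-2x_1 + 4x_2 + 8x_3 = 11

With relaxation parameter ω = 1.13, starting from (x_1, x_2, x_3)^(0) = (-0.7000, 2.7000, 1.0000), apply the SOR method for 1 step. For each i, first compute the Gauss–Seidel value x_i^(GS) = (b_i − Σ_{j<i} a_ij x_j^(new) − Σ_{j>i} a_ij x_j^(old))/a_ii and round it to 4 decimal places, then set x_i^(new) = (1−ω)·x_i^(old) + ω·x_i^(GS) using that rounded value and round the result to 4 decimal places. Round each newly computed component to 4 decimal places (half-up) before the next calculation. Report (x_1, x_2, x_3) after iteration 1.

Iteration 1:
  x_1: GS value = (-5 - (-4)·2.7000 - (-4)·1.0000) / (12) = 0.8167;  x_1 ← (1−ω)·-0.7000 + ω·0.8167 = 1.0139
  x_2: GS value = (-5 - (2)·1.0139 - (3)·1.0000) / (7) = -1.4325;  x_2 ← (1−ω)·2.7000 + ω·-1.4325 = -1.9697
  x_3: GS value = (11 - (-2)·1.0139 - (4)·-1.9697) / (8) = 2.6133;  x_3 ← (1−ω)·1.0000 + ω·2.6133 = 2.8230

(1.0139, -1.9697, 2.8230)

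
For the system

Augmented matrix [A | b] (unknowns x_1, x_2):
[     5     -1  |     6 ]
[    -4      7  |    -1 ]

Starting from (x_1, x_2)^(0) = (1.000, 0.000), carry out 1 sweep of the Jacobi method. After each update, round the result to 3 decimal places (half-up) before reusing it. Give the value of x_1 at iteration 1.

Iteration 1:
  x_1 = (6 - (-1)·0.000) / (5) = 1.200
  x_2 = (-1 - (-4)·1.000) / (7) = 0.429

1.200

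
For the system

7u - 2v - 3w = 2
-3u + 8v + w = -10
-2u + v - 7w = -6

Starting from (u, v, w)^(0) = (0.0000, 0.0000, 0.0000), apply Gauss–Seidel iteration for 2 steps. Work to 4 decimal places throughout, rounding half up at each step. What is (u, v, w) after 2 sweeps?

Iteration 1:
  u = (2 - (-2)·0.0000 - (-3)·0.0000) / (7) = 0.2857
  v = (-10 - (-3)·0.2857 - (1)·0.0000) / (8) = -1.1429
  w = (-6 - (-2)·0.2857 - (1)·-1.1429) / (-7) = 0.6122
Iteration 2:
  u = (2 - (-2)·-1.1429 - (-3)·0.6122) / (7) = 0.2215
  v = (-10 - (-3)·0.2215 - (1)·0.6122) / (8) = -1.2435
  w = (-6 - (-2)·0.2215 - (1)·-1.2435) / (-7) = 0.6162

(0.2215, -1.2435, 0.6162)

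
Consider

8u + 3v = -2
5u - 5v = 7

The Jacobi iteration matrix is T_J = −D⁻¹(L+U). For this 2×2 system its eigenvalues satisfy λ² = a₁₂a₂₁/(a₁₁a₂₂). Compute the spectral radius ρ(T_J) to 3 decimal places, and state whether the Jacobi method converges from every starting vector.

a₁₂a₂₁/(a₁₁a₂₂) = (3)·(5) / ((8)·(-5)) = -0.375000
ρ = √|-0.375000| = √0.375000 = 0.612
ρ < 1, so Jacobi converges

0.612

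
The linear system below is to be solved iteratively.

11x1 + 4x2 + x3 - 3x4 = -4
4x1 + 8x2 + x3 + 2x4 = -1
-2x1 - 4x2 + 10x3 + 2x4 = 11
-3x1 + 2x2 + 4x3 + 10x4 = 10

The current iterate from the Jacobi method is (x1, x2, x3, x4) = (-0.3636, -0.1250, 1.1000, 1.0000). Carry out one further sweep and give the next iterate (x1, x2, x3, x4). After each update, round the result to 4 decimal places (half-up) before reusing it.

One sweep:
  x1 = (-4 - (4)·-0.1250 - (1)·1.1000 - (-3)·1.0000) / (11) = -0.1455
  x2 = (-1 - (4)·-0.3636 - (1)·1.1000 - (2)·1.0000) / (8) = -0.3307
  x3 = (11 - (-2)·-0.3636 - (-4)·-0.1250 - (2)·1.0000) / (10) = 0.7773
  x4 = (10 - (-3)·-0.3636 - (2)·-0.1250 - (4)·1.1000) / (10) = 0.4759

(-0.1455, -0.3307, 0.7773, 0.4759)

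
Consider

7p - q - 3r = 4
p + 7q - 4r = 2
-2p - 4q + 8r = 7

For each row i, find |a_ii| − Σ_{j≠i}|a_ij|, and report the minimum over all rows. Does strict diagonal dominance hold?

row 1: |7| − (1+3) = 3
row 2: |7| − (1+4) = 2
row 3: |8| − (2+4) = 2
minimum over rows = 2 → strictly diagonally dominant (convergence guaranteed)

2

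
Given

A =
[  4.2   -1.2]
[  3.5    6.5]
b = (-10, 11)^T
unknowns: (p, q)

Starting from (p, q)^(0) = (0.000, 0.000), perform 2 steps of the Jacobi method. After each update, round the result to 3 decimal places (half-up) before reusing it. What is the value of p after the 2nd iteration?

Iteration 1:
  p = (-10 - (-1.2)·0.000) / (4.2) = -2.381
  q = (11 - (3.5)·0.000) / (6.5) = 1.692
Iteration 2:
  p = (-10 - (-1.2)·1.692) / (4.2) = -1.898
  q = (11 - (3.5)·-2.381) / (6.5) = 2.974

-1.898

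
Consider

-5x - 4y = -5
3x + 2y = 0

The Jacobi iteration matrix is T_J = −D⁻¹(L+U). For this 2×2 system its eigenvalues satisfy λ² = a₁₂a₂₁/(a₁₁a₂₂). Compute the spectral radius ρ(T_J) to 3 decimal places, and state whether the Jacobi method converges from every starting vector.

1.095

a₁₂a₂₁/(a₁₁a₂₂) = (-4)·(3) / ((-5)·(2)) = 1.200000
ρ = √|1.200000| = √1.200000 = 1.095
ρ > 1, so Jacobi diverges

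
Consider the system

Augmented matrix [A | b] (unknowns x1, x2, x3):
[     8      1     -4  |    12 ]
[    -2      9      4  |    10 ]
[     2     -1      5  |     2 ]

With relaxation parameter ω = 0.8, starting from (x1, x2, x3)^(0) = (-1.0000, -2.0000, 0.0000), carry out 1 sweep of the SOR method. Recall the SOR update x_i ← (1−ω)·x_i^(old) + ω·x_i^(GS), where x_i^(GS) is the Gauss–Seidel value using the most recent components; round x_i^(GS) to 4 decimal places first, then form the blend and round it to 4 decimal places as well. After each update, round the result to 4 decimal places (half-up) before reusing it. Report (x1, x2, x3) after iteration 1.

Iteration 1:
  x1: GS value = (12 - (1)·-2.0000 - (-4)·0.0000) / (8) = 1.7500;  x1 ← (1−ω)·-1.0000 + ω·1.7500 = 1.2000
  x2: GS value = (10 - (-2)·1.2000 - (4)·0.0000) / (9) = 1.3778;  x2 ← (1−ω)·-2.0000 + ω·1.3778 = 0.7022
  x3: GS value = (2 - (2)·1.2000 - (-1)·0.7022) / (5) = 0.0604;  x3 ← (1−ω)·0.0000 + ω·0.0604 = 0.0483

(1.2000, 0.7022, 0.0483)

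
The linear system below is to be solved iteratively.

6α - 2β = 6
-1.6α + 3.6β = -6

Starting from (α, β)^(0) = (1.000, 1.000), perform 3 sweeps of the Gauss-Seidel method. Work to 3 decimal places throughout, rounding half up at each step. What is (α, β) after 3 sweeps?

Iteration 1:
  α = (6 - (-2)·1.000) / (6) = 1.333
  β = (-6 - (-1.6)·1.333) / (3.6) = -1.074
Iteration 2:
  α = (6 - (-2)·-1.074) / (6) = 0.642
  β = (-6 - (-1.6)·0.642) / (3.6) = -1.381
Iteration 3:
  α = (6 - (-2)·-1.381) / (6) = 0.540
  β = (-6 - (-1.6)·0.540) / (3.6) = -1.427

(0.540, -1.427)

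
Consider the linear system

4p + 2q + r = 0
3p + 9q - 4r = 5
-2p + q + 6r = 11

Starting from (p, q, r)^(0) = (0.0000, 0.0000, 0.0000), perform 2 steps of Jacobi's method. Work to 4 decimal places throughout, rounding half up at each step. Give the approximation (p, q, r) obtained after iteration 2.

Iteration 1:
  p = (0 - (2)·0.0000 - (1)·0.0000) / (4) = 0.0000
  q = (5 - (3)·0.0000 - (-4)·0.0000) / (9) = 0.5556
  r = (11 - (-2)·0.0000 - (1)·0.0000) / (6) = 1.8333
Iteration 2:
  p = (0 - (2)·0.5556 - (1)·1.8333) / (4) = -0.7361
  q = (5 - (3)·0.0000 - (-4)·1.8333) / (9) = 1.3704
  r = (11 - (-2)·0.0000 - (1)·0.5556) / (6) = 1.7407

(-0.7361, 1.3704, 1.7407)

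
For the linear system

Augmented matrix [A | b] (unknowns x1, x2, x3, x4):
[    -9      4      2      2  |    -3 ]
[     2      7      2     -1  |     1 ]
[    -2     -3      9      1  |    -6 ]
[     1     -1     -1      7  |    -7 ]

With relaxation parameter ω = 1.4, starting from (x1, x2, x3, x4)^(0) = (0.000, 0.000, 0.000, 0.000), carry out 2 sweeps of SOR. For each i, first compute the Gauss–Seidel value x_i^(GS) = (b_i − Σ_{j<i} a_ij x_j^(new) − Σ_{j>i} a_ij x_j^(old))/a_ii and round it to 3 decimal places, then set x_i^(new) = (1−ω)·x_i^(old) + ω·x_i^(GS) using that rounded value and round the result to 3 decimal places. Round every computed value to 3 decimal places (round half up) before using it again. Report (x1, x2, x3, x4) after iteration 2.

(-0.466, 0.364, -0.340, -0.644)

Iteration 1:
  x1: GS value = (-3 - (4)·0.000 - (2)·0.000 - (2)·0.000) / (-9) = 0.333;  x1 ← (1−ω)·0.000 + ω·0.333 = 0.466
  x2: GS value = (1 - (2)·0.466 - (2)·0.000 - (-1)·0.000) / (7) = 0.010;  x2 ← (1−ω)·0.000 + ω·0.010 = 0.014
  x3: GS value = (-6 - (-2)·0.466 - (-3)·0.014 - (1)·0.000) / (9) = -0.558;  x3 ← (1−ω)·0.000 + ω·-0.558 = -0.781
  x4: GS value = (-7 - (1)·0.466 - (-1)·0.014 - (-1)·-0.781) / (7) = -1.176;  x4 ← (1−ω)·0.000 + ω·-1.176 = -1.646
Iteration 2:
  x1: GS value = (-3 - (4)·0.014 - (2)·-0.781 - (2)·-1.646) / (-9) = -0.200;  x1 ← (1−ω)·0.466 + ω·-0.200 = -0.466
  x2: GS value = (1 - (2)·-0.466 - (2)·-0.781 - (-1)·-1.646) / (7) = 0.264;  x2 ← (1−ω)·0.014 + ω·0.264 = 0.364
  x3: GS value = (-6 - (-2)·-0.466 - (-3)·0.364 - (1)·-1.646) / (9) = -0.466;  x3 ← (1−ω)·-0.781 + ω·-0.466 = -0.340
  x4: GS value = (-7 - (1)·-0.466 - (-1)·0.364 - (-1)·-0.340) / (7) = -0.930;  x4 ← (1−ω)·-1.646 + ω·-0.930 = -0.644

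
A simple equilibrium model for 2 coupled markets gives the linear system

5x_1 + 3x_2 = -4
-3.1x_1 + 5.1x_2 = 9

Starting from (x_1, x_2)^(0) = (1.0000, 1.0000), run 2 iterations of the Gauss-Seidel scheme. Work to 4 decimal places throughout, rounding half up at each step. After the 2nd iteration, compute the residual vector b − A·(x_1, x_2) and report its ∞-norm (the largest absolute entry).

0.0946

Iteration 1:
  x_1 = (-4 - (3)·1.0000) / (5) = -1.4000
  x_2 = (9 - (-3.1)·-1.4000) / (5.1) = 0.9137
Iteration 2:
  x_1 = (-4 - (3)·0.9137) / (5) = -1.3482
  x_2 = (9 - (-3.1)·-1.3482) / (5.1) = 0.9452
Residual b − A·x = (-0.0946, 0.0001); ∞-norm = 0.0946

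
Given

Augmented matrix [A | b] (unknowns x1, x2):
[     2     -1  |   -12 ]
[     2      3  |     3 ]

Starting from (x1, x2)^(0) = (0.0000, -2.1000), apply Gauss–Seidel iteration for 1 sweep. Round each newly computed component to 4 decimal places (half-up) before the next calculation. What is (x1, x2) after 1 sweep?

Iteration 1:
  x1 = (-12 - (-1)·-2.1000) / (2) = -7.0500
  x2 = (3 - (2)·-7.0500) / (3) = 5.7000

(-7.0500, 5.7000)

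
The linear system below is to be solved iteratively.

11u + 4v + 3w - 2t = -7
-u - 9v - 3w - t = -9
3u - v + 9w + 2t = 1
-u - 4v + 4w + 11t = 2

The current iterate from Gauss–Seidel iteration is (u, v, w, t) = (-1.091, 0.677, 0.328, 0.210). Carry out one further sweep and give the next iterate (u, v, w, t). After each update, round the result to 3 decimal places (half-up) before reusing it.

(-0.934, 0.971, 0.484, 0.274)

One sweep:
  u = (-7 - (4)·0.677 - (3)·0.328 - (-2)·0.210) / (11) = -0.934
  v = (-9 - (-1)·-0.934 - (-3)·0.328 - (-1)·0.210) / (-9) = 0.971
  w = (1 - (3)·-0.934 - (-1)·0.971 - (2)·0.210) / (9) = 0.484
  t = (2 - (-1)·-0.934 - (-4)·0.971 - (4)·0.484) / (11) = 0.274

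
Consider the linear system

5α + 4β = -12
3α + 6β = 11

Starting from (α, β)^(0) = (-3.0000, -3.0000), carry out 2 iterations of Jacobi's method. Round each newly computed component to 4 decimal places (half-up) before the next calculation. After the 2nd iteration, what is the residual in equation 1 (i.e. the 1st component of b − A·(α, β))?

5.9998

Iteration 1:
  α = (-12 - (4)·-3.0000) / (5) = 0.0000
  β = (11 - (3)·-3.0000) / (6) = 3.3333
Iteration 2:
  α = (-12 - (4)·3.3333) / (5) = -5.0666
  β = (11 - (3)·0.0000) / (6) = 1.8333
Residual b − A·x = (5.9998, 15.2000)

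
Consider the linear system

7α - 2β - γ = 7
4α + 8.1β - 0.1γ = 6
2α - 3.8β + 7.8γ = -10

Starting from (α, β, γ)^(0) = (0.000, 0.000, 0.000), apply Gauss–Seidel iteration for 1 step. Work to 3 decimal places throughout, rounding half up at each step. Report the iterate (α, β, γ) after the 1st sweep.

(1.000, 0.247, -1.418)

Iteration 1:
  α = (7 - (-2)·0.000 - (-1)·0.000) / (7) = 1.000
  β = (6 - (4)·1.000 - (-0.1)·0.000) / (8.1) = 0.247
  γ = (-10 - (2)·1.000 - (-3.8)·0.247) / (7.8) = -1.418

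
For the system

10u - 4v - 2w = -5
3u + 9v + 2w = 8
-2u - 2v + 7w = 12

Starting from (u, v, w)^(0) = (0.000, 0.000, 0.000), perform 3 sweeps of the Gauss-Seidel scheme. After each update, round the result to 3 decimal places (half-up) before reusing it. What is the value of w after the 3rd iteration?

1.853

Iteration 1:
  u = (-5 - (-4)·0.000 - (-2)·0.000) / (10) = -0.500
  v = (8 - (3)·-0.500 - (2)·0.000) / (9) = 1.056
  w = (12 - (-2)·-0.500 - (-2)·1.056) / (7) = 1.873
Iteration 2:
  u = (-5 - (-4)·1.056 - (-2)·1.873) / (10) = 0.297
  v = (8 - (3)·0.297 - (2)·1.873) / (9) = 0.374
  w = (12 - (-2)·0.297 - (-2)·0.374) / (7) = 1.906
Iteration 3:
  u = (-5 - (-4)·0.374 - (-2)·1.906) / (10) = 0.031
  v = (8 - (3)·0.031 - (2)·1.906) / (9) = 0.455
  w = (12 - (-2)·0.031 - (-2)·0.455) / (7) = 1.853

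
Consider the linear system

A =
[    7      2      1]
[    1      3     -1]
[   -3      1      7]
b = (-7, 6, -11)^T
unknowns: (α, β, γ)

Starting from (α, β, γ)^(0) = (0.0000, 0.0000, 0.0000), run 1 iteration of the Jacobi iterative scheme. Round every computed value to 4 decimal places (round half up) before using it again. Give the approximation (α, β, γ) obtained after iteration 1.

Iteration 1:
  α = (-7 - (2)·0.0000 - (1)·0.0000) / (7) = -1.0000
  β = (6 - (1)·0.0000 - (-1)·0.0000) / (3) = 2.0000
  γ = (-11 - (-3)·0.0000 - (1)·0.0000) / (7) = -1.5714

(-1.0000, 2.0000, -1.5714)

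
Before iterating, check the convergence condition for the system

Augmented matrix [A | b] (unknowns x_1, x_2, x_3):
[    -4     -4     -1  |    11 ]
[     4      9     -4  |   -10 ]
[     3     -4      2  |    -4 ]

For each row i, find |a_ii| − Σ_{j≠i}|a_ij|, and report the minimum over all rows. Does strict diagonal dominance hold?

row 1: |-4| − (4+1) = -1
row 2: |9| − (4+4) = 1
row 3: |2| − (3+4) = -5
minimum over rows = -5 → not strictly diagonally dominant

-5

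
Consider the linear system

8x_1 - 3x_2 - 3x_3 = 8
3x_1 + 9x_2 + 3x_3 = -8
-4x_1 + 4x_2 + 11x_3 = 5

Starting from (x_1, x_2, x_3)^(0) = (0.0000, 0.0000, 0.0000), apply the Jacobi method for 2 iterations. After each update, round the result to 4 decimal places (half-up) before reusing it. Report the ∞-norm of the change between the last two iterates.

Iteration 1:
  x_1 = (8 - (-3)·0.0000 - (-3)·0.0000) / (8) = 1.0000
  x_2 = (-8 - (3)·0.0000 - (3)·0.0000) / (9) = -0.8889
  x_3 = (5 - (-4)·0.0000 - (4)·0.0000) / (11) = 0.4545
Iteration 2:
  x_1 = (8 - (-3)·-0.8889 - (-3)·0.4545) / (8) = 0.8371
  x_2 = (-8 - (3)·1.0000 - (3)·0.4545) / (9) = -1.3737
  x_3 = (5 - (-4)·1.0000 - (4)·-0.8889) / (11) = 1.1414
Change: (-0.1629, -0.4848, 0.6869) → max |·| = 0.6869

0.6869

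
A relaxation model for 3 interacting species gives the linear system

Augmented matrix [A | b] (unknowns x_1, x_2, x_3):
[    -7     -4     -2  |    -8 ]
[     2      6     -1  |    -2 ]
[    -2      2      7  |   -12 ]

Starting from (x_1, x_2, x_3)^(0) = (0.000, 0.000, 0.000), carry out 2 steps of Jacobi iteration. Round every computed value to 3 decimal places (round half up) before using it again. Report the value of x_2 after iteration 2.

Iteration 1:
  x_1 = (-8 - (-4)·0.000 - (-2)·0.000) / (-7) = 1.143
  x_2 = (-2 - (2)·0.000 - (-1)·0.000) / (6) = -0.333
  x_3 = (-12 - (-2)·0.000 - (2)·0.000) / (7) = -1.714
Iteration 2:
  x_1 = (-8 - (-4)·-0.333 - (-2)·-1.714) / (-7) = 1.823
  x_2 = (-2 - (2)·1.143 - (-1)·-1.714) / (6) = -1.000
  x_3 = (-12 - (-2)·1.143 - (2)·-0.333) / (7) = -1.293

-1.000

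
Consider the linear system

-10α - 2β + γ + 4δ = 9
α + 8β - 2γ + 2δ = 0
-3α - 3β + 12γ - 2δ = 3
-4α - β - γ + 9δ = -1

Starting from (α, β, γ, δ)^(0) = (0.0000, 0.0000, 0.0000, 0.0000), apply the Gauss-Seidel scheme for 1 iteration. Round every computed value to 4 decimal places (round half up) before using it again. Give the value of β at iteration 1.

Iteration 1:
  α = (9 - (-2)·0.0000 - (1)·0.0000 - (4)·0.0000) / (-10) = -0.9000
  β = (0 - (1)·-0.9000 - (-2)·0.0000 - (2)·0.0000) / (8) = 0.1125
  γ = (3 - (-3)·-0.9000 - (-3)·0.1125 - (-2)·0.0000) / (12) = 0.0531
  δ = (-1 - (-4)·-0.9000 - (-1)·0.1125 - (-1)·0.0531) / (9) = -0.4927

0.1125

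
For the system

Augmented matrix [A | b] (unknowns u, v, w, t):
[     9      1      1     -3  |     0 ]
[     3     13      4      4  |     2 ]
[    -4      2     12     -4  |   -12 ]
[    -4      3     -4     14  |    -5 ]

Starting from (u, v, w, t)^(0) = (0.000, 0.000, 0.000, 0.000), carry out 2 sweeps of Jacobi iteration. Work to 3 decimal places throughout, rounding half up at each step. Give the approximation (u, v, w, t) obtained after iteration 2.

(-0.025, 0.571, -1.145, -0.676)

Iteration 1:
  u = (0 - (1)·0.000 - (1)·0.000 - (-3)·0.000) / (9) = 0.000
  v = (2 - (3)·0.000 - (4)·0.000 - (4)·0.000) / (13) = 0.154
  w = (-12 - (-4)·0.000 - (2)·0.000 - (-4)·0.000) / (12) = -1.000
  t = (-5 - (-4)·0.000 - (3)·0.000 - (-4)·0.000) / (14) = -0.357
Iteration 2:
  u = (0 - (1)·0.154 - (1)·-1.000 - (-3)·-0.357) / (9) = -0.025
  v = (2 - (3)·0.000 - (4)·-1.000 - (4)·-0.357) / (13) = 0.571
  w = (-12 - (-4)·0.000 - (2)·0.154 - (-4)·-0.357) / (12) = -1.145
  t = (-5 - (-4)·0.000 - (3)·0.154 - (-4)·-1.000) / (14) = -0.676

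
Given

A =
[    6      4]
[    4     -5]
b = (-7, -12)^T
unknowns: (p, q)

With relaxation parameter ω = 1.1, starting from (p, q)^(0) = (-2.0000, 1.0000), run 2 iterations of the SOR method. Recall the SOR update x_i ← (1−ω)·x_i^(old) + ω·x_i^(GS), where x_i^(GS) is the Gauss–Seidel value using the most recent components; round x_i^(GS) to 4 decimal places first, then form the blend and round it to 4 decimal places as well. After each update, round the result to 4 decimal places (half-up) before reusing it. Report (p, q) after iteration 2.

Iteration 1:
  p: GS value = (-7 - (4)·1.0000) / (6) = -1.8333;  p ← (1−ω)·-2.0000 + ω·-1.8333 = -1.8166
  q: GS value = (-12 - (4)·-1.8166) / (-5) = 0.9467;  q ← (1−ω)·1.0000 + ω·0.9467 = 0.9414
Iteration 2:
  p: GS value = (-7 - (4)·0.9414) / (6) = -1.7943;  p ← (1−ω)·-1.8166 + ω·-1.7943 = -1.7921
  q: GS value = (-12 - (4)·-1.7921) / (-5) = 0.9663;  q ← (1−ω)·0.9414 + ω·0.9663 = 0.9688

(-1.7921, 0.9688)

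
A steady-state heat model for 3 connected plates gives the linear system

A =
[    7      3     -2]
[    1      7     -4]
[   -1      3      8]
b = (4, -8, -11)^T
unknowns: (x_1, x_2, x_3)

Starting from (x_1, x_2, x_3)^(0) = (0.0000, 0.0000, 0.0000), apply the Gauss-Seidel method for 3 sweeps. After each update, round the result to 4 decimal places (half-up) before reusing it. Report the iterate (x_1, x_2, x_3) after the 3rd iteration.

(1.1453, -1.6566, -0.6106)

Iteration 1:
  x_1 = (4 - (3)·0.0000 - (-2)·0.0000) / (7) = 0.5714
  x_2 = (-8 - (1)·0.5714 - (-4)·0.0000) / (7) = -1.2245
  x_3 = (-11 - (-1)·0.5714 - (3)·-1.2245) / (8) = -0.8444
Iteration 2:
  x_1 = (4 - (3)·-1.2245 - (-2)·-0.8444) / (7) = 0.8550
  x_2 = (-8 - (1)·0.8550 - (-4)·-0.8444) / (7) = -1.7475
  x_3 = (-11 - (-1)·0.8550 - (3)·-1.7475) / (8) = -0.6128
Iteration 3:
  x_1 = (4 - (3)·-1.7475 - (-2)·-0.6128) / (7) = 1.1453
  x_2 = (-8 - (1)·1.1453 - (-4)·-0.6128) / (7) = -1.6566
  x_3 = (-11 - (-1)·1.1453 - (3)·-1.6566) / (8) = -0.6106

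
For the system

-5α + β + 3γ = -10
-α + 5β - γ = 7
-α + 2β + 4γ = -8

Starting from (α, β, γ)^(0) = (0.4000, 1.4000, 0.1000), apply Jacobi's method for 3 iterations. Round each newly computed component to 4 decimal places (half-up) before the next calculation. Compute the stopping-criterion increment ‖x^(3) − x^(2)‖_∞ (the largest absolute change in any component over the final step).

Iteration 1:
  α = (-10 - (1)·1.4000 - (3)·0.1000) / (-5) = 2.3400
  β = (7 - (-1)·0.4000 - (-1)·0.1000) / (5) = 1.5000
  γ = (-8 - (-1)·0.4000 - (2)·1.4000) / (4) = -2.6000
Iteration 2:
  α = (-10 - (1)·1.5000 - (3)·-2.6000) / (-5) = 0.7400
  β = (7 - (-1)·2.3400 - (-1)·-2.6000) / (5) = 1.3480
  γ = (-8 - (-1)·2.3400 - (2)·1.5000) / (4) = -2.1650
Iteration 3:
  α = (-10 - (1)·1.3480 - (3)·-2.1650) / (-5) = 0.9706
  β = (7 - (-1)·0.7400 - (-1)·-2.1650) / (5) = 1.1150
  γ = (-8 - (-1)·0.7400 - (2)·1.3480) / (4) = -2.4890
Change: (0.2306, -0.2330, -0.3240) → max |·| = 0.3240

0.3240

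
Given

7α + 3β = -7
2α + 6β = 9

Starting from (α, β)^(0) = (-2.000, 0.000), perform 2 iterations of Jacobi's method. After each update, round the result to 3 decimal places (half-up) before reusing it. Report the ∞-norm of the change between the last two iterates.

0.929

Iteration 1:
  α = (-7 - (3)·0.000) / (7) = -1.000
  β = (9 - (2)·-2.000) / (6) = 2.167
Iteration 2:
  α = (-7 - (3)·2.167) / (7) = -1.929
  β = (9 - (2)·-1.000) / (6) = 1.833
Change: (-0.929, -0.334) → max |·| = 0.929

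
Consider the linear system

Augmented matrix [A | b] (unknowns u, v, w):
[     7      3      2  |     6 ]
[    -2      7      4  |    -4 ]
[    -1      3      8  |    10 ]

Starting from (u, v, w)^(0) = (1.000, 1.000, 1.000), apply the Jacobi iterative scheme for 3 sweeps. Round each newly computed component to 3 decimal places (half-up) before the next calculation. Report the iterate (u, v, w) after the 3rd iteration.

Iteration 1:
  u = (6 - (3)·1.000 - (2)·1.000) / (7) = 0.143
  v = (-4 - (-2)·1.000 - (4)·1.000) / (7) = -0.857
  w = (10 - (-1)·1.000 - (3)·1.000) / (8) = 1.000
Iteration 2:
  u = (6 - (3)·-0.857 - (2)·1.000) / (7) = 0.939
  v = (-4 - (-2)·0.143 - (4)·1.000) / (7) = -1.102
  w = (10 - (-1)·0.143 - (3)·-0.857) / (8) = 1.589
Iteration 3:
  u = (6 - (3)·-1.102 - (2)·1.589) / (7) = 0.875
  v = (-4 - (-2)·0.939 - (4)·1.589) / (7) = -1.211
  w = (10 - (-1)·0.939 - (3)·-1.102) / (8) = 1.781

(0.875, -1.211, 1.781)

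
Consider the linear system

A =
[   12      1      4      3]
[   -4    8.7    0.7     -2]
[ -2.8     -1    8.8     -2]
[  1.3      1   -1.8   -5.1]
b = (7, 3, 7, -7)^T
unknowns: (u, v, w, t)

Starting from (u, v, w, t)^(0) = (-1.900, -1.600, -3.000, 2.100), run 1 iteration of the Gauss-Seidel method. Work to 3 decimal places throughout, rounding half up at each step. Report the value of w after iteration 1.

1.836

Iteration 1:
  u = (7 - (1)·-1.600 - (4)·-3.000 - (3)·2.100) / (12) = 1.192
  v = (3 - (-4)·1.192 - (0.7)·-3.000 - (-2)·2.100) / (8.7) = 1.617
  w = (7 - (-2.8)·1.192 - (-1)·1.617 - (-2)·2.100) / (8.8) = 1.836
  t = (-7 - (1.3)·1.192 - (1)·1.617 - (-1.8)·1.836) / (-5.1) = 1.345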